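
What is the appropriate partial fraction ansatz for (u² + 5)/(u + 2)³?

Repeated linear factor (power 3): A/(u + 2) + B/(u + 2)² + C/(u + 2)³


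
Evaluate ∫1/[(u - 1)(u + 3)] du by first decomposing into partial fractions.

Decompose: 1/[(u - 1)(u + 3)] = (1/4)/(u - 1) - (1/4)/(u + 3). Integrate each term: (1/4) ln|(u - 1)| - (1/4) ln|(u + 3)| + C


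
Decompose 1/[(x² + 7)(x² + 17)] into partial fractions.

Coefficient matching gives P = R = 0, Q = 1/(17-7) = 1/10, S = -Q = -1/10
Result: (1/10)/(x² + 7) - (1/10)/(x² + 17)


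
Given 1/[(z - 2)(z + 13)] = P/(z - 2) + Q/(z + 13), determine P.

Cover-up at z = 2: P = 1/(2 + 13) = 1/15


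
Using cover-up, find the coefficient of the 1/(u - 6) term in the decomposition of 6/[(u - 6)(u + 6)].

Cover (u - 6), set u=6: 6/((u + 6) at u=6) = 6/(12) = 1/2


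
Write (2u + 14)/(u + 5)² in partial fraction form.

(2u + 14) = α(u + 5) + β. At u = -5: β = 2·(-5) + 14 = 4. Coeff of u: α = 2
Result: 2/(u + 5) + 4/(u + 5)²


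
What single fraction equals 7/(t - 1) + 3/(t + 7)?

Common denominator (t - 1)(t + 7). Numerator: 7(t + 7) + 3(t - 1) = (7t + 49) + (3t - 3) = 10t + 46
Result: (10t + 46)/[(t - 1)(t + 7)]


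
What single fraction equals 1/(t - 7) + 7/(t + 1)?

Common denominator (t - 7)(t + 1). Numerator: 1(t + 1) + 7(t - 7) = (t + 1) + (7t - 49) = 8t - 48
Result: (8t - 48)/[(t - 7)(t + 1)]


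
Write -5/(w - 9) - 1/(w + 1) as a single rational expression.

Common denominator (w - 9)(w + 1). Numerator: -5(w + 1) - 1(w - 9) = (-5w - 5) - (w - 9) = -6w + 4
Result: (-6w + 4)/[(w - 9)(w + 1)]


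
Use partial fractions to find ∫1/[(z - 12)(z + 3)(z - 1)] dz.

Cover-up: α = 1/165, β = 1/60, γ = -1/44. Decomposition: (1/165)/(z - 12) + (1/60)/(z + 3) - (1/44)/(z - 1). Integrate each term: (1/165) ln|(z - 12)| + (1/60) ln|(z + 3)| - (1/44) ln|(z - 1)| + C


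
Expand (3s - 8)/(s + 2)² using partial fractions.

(3s - 8) = α(s + 2) + β. At s = -2: β = 3·(-2) - 8 = -14. Coeff of s: α = 3
Result: 3/(s + 2) - 14/(s + 2)²


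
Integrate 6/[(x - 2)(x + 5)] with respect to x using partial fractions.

Decompose: 6/[(x - 2)(x + 5)] = (6/7)/(x - 2) - (6/7)/(x + 5). Integrate each term: (6/7) ln|(x - 2)| - (6/7) ln|(x + 5)| + C


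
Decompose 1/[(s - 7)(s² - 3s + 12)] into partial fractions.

Cover-up at s = 7: P = 1/(7² - 3·7 + 12) = 1/40. Then Q = -P = -1/40, R = -P·(-3 + 7) = -1/10
Result: (1/40)/(s - 7) - ((1/40)s + 1/10)/(s² - 3s + 12)


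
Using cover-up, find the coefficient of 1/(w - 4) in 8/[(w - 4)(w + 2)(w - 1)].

Cover (w - 4), set w=4: 8/[(4 + 2)(4 - 1)] = 4/9


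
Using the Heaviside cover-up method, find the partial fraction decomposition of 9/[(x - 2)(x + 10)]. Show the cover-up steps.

Cover (x - 2): set x=2, get A = 9/(2 + 10) = 3/4. Cover (x + 10): set x=-10, get B = 9/(-10 - 2) = -3/4.
Result: (3/4)/(x - 2) - (3/4)/(x + 10)


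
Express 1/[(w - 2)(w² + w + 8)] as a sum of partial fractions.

Cover-up at w = 2: A = 1/(2² + 1·2 + 8) = 1/14. Then B = -A = -1/14, C = -A·(1 + 2) = -3/14
Result: (1/14)/(w - 2) - ((1/14)w + 3/14)/(w² + w + 8)


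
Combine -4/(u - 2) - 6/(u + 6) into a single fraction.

Common denominator (u - 2)(u + 6). Numerator: -4(u + 6) - 6(u - 2) = (-4u - 24) - (6u - 12) = -10u - 12
Result: (-10u - 12)/[(u - 2)(u + 6)]


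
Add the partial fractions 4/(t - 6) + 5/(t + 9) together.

Common denominator (t - 6)(t + 9). Numerator: 4(t + 9) + 5(t - 6) = (4t + 36) + (5t - 30) = 9t + 6
Result: (9t + 6)/[(t - 6)(t + 9)]


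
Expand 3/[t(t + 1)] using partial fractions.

3/t(t + 1) = A/t + B/(t + 1). A = 3/(0 + 1) = 3, B = 3/(-1 - 0) = -3
Result: 3/t - 3/(t + 1)


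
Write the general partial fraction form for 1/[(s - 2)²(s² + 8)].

Repeated linear + quadratic: P/(s - 2) + Q/(s - 2)² + (Rs + S)/(s² + 8)


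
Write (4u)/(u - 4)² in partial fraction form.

(4u) = α(u - 4) + β. At u = 4: β = 4·4 + 0 = 16. Coeff of u: α = 4
Result: 4/(u - 4) + 16/(u - 4)²


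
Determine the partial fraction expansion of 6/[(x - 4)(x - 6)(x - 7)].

Using cover-up method: α = 1, β = -3, γ = 2
Result: 1/(x - 4) - 3/(x - 6) + 2/(x - 7)


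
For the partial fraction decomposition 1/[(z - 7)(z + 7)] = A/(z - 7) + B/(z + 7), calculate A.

Cover-up at z = 7: A = 1/(7 + 7) = 1/14


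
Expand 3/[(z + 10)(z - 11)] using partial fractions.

3/(z + 10)(z - 11) = α/(z + 10) + β/(z - 11). α = 3/(-10 - 11) = -1/7, β = 3/(11 + 10) = 1/7
Result: (-1/7)/(z + 10) + (1/7)/(z - 11)


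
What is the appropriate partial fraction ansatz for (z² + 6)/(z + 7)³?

Repeated linear factor (power 3): A/(z + 7) + B/(z + 7)² + C/(z + 7)³


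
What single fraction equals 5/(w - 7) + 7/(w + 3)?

Common denominator (w - 7)(w + 3). Numerator: 5(w + 3) + 7(w - 7) = (5w + 15) + (7w - 49) = 12w - 34
Result: (12w - 34)/[(w - 7)(w + 3)]


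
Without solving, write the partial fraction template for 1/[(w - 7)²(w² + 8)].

Repeated linear + quadratic: α/(w - 7) + β/(w - 7)² + (γw + δ)/(w² + 8)


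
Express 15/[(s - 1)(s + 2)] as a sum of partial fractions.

15/(s - 1)(s + 2) = α/(s - 1) + β/(s + 2). α = 15/(1 + 2) = 5, β = 15/(-2 - 1) = -5
Result: 5/(s - 1) - 5/(s + 2)


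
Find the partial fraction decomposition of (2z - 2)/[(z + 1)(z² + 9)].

At z=-1: P = (2·(-1) - 2)/((-1)² + 9) = -2/5. Q = -P = 2/5, R = 2 - (-1)·P = 8/5
Result: (-2/5)/(z + 1) + ((2/5)z + 8/5)/(z² + 9)


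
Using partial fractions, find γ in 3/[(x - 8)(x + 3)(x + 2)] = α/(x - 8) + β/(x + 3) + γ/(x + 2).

Cover-up at x = -2: γ = 3/[(-2 - 8)(-2 + 3)] = 3/[(-10)(1)] = -3/10


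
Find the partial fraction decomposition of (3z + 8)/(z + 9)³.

(3z + 8) = α(z + 9)² + β(z + 9) + γ. At z = -9: γ = 3·(-9) + 8 = -19. Coefficients: α = 0, β = 3
Result: 3/(z + 9)² - 19/(z + 9)³


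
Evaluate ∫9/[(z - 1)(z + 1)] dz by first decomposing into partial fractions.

Decompose: 9/[(z - 1)(z + 1)] = (9/2)/(z - 1) - (9/2)/(z + 1). Integrate each term: (9/2) ln|(z - 1)| - (9/2) ln|(z + 1)| + C


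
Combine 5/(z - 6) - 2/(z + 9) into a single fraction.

Common denominator (z - 6)(z + 9). Numerator: 5(z + 9) - 2(z - 6) = (5z + 45) - (2z - 12) = 3z + 57
Result: (3z + 57)/[(z - 6)(z + 9)]


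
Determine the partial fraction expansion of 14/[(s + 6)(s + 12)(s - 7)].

Using cover-up method: P = -7/39, Q = 7/57, R = 14/247
Result: (-7/39)/(s + 6) + (7/57)/(s + 12) + (14/247)/(s - 7)


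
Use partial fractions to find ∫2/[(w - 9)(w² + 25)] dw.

Cover-up at w=9: A = 2/(9²+25) = 1/53. Coeff matching: B = -1/53, C = -9/53. Decomposition: (1/53)/(w - 9) - ((1/53)w + 9/53)/(w² + 25). Integrate: linear → ln, quadratic → (1/2)ln + arctan: (1/53) ln|(w - 9)| - (1/106) ln(w² + 25) - (9/265) arctan(w/5) + C


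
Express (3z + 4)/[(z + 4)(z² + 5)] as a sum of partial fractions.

At z=-4: A = (3·(-4) + 4)/((-4)² + 5) = -8/21. B = -A = 8/21, C = 3 - (-4)·A = 31/21
Result: (-8/21)/(z + 4) + ((8/21)z + 31/21)/(z² + 5)


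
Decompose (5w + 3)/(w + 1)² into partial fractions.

(5w + 3) = P(w + 1) + Q. At w = -1: Q = 5·(-1) + 3 = -2. Coeff of w: P = 5
Result: 5/(w + 1) - 2/(w + 1)²


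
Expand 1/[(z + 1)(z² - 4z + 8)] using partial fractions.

Cover-up at z = -1: P = 1/((-1)² - 4·(-1) + 8) = 1/13. Then Q = -P = -1/13, R = -P·(-4 - 1) = 5/13
Result: (1/13)/(z + 1) - ((1/13)z - 5/13)/(z² - 4z + 8)


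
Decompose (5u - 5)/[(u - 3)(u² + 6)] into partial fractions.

At u=3: P = (5·3 - 5)/(3² + 6) = 2/3. Q = -P = -2/3, R = 5 - 3·P = 3
Result: (2/3)/(u - 3) - ((2/3)u - 3)/(u² + 6)


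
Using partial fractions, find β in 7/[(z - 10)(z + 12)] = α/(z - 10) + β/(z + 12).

Cover-up at z = -12: β = 7/(-12 - 10) = -7/22


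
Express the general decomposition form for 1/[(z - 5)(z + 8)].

Distinct linear factors: A/(z - 5) + B/(z + 8)


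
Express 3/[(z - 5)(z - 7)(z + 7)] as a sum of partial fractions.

Using cover-up method: P = -1/8, Q = 3/28, R = 1/56
Result: (-1/8)/(z - 5) + (3/28)/(z - 7) + (1/56)/(z + 7)


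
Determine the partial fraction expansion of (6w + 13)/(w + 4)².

(6w + 13) = P(w + 4) + Q. At w = -4: Q = 6·(-4) + 13 = -11. Coeff of w: P = 6
Result: 6/(w + 4) - 11/(w + 4)²


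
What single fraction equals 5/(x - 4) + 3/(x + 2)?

Common denominator (x - 4)(x + 2). Numerator: 5(x + 2) + 3(x - 4) = (5x + 10) + (3x - 12) = 8x - 2
Result: (8x - 2)/[(x - 4)(x + 2)]


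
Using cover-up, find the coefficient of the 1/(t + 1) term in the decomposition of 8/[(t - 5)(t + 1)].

Cover (t + 1), set t=-1: 8/((t - 5) at t=-1) = 8/(-6) = -4/3


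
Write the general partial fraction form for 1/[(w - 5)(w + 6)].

Distinct linear factors: α/(w - 5) + β/(w + 6)


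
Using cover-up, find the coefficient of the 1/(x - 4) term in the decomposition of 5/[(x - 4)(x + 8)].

Cover (x - 4), set x=4: 5/((x + 8) at x=4) = 5/(12) = 5/12


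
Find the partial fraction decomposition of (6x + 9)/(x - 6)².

(6x + 9) = P(x - 6) + Q. At x = 6: Q = 6·6 + 9 = 45. Coeff of x: P = 6
Result: 6/(x - 6) + 45/(x - 6)²


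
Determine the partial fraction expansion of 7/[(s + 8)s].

7/(s + 8)s = P/(s + 8) + Q/s. P = 7/(-8 - 0) = -7/8, Q = 7/(0 + 8) = 7/8
Result: (-7/8)/(s + 8) + (7/8)/s


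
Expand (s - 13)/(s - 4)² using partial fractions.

(s - 13) = A(s - 4) + B. At s = 4: B = 1·4 - 13 = -9. Coeff of s: A = 1
Result: 1/(s - 4) - 9/(s - 4)²


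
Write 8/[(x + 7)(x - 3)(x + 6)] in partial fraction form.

Using cover-up method: A = 4/5, B = 4/45, C = -8/9
Result: (4/5)/(x + 7) + (4/45)/(x - 3) - (8/9)/(x + 6)


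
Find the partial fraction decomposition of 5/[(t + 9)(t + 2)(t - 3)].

Using cover-up method: P = 5/84, Q = -1/7, R = 1/12
Result: (5/84)/(t + 9) - (1/7)/(t + 2) + (1/12)/(t - 3)


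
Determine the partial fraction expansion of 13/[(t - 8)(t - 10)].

13/(t - 8)(t - 10) = A/(t - 8) + B/(t - 10). A = 13/(8 - 10) = -13/2, B = 13/(10 - 8) = 13/2
Result: (-13/2)/(t - 8) + (13/2)/(t - 10)


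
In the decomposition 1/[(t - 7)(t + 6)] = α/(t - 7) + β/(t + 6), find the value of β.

Cover-up at t = -6: β = 1/(-6 - 7) = -1/13


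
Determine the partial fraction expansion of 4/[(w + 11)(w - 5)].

4/(w + 11)(w - 5) = P/(w + 11) + Q/(w - 5). P = 4/(-11 - 5) = -1/4, Q = 4/(5 + 11) = 1/4
Result: (-1/4)/(w + 11) + (1/4)/(w - 5)


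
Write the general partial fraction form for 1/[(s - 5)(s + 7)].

Distinct linear factors: P/(s - 5) + Q/(s + 7)


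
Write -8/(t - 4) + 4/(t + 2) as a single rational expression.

Common denominator (t - 4)(t + 2). Numerator: -8(t + 2) + 4(t - 4) = (-8t - 16) + (4t - 16) = -4t - 32
Result: (-4t - 32)/[(t - 4)(t + 2)]


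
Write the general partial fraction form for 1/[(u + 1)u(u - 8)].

Three distinct linear factors: P/(u + 1) + Q/u + R/(u - 8)


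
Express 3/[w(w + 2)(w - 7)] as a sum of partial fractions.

Using cover-up method: P = -3/14, Q = 1/6, R = 1/21
Result: (-3/14)/w + (1/6)/(w + 2) + (1/21)/(w - 7)


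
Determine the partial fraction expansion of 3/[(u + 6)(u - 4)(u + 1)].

Using cover-up method: α = 3/50, β = 3/50, γ = -3/25
Result: (3/50)/(u + 6) + (3/50)/(u - 4) - (3/25)/(u + 1)


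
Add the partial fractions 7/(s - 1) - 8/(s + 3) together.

Common denominator (s - 1)(s + 3). Numerator: 7(s + 3) - 8(s - 1) = (7s + 21) - (8s - 8) = -s + 29
Result: (-s + 29)/[(s - 1)(s + 3)]


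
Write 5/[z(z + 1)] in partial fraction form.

5/z(z + 1) = A/z + B/(z + 1). A = 5/(0 + 1) = 5, B = 5/(-1 - 0) = -5
Result: 5/z - 5/(z + 1)


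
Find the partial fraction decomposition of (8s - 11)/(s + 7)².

(8s - 11) = P(s + 7) + Q. At s = -7: Q = 8·(-7) - 11 = -67. Coeff of s: P = 8
Result: 8/(s + 7) - 67/(s + 7)²


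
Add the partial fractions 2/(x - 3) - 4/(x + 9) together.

Common denominator (x - 3)(x + 9). Numerator: 2(x + 9) - 4(x - 3) = (2x + 18) - (4x - 12) = -2x + 30
Result: (-2x + 30)/[(x - 3)(x + 9)]


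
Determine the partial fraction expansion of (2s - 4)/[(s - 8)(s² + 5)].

At s=8: P = (2·8 - 4)/(8² + 5) = 4/23. Q = -P = -4/23, R = 2 - 8·P = 14/23
Result: (4/23)/(s - 8) - ((4/23)s - 14/23)/(s² + 5)


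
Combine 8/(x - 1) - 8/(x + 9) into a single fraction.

Common denominator (x - 1)(x + 9). Numerator: 8(x + 9) - 8(x - 1) = (8x + 72) - (8x - 8) = 80
Result: (80)/[(x - 1)(x + 9)]


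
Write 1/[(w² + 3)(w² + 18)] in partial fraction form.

Coefficient matching gives α = γ = 0, β = 1/(18-3) = 1/15, δ = -β = -1/15
Result: (1/15)/(w² + 3) - (1/15)/(w² + 18)


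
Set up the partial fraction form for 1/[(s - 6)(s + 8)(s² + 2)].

Two linear + quadratic: P/(s - 6) + Q/(s + 8) + (Rs + S)/(s² + 2)


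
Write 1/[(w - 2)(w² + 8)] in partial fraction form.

Cover-up at w = 2: A = 1/(2² + 8) = 1/12. Then B = -A = -1/12, C = -A·(0 + 2) = -1/6
Result: (1/12)/(w - 2) - ((1/12)w + 1/6)/(w² + 8)


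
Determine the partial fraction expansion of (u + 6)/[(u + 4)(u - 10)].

At u=-4: P = (1·(-4) + 6)/(-4 - 10) = -1/7. At u=10: Q = (1·10 + 6)/(10 + 4) = 8/7
Result: (-1/7)/(u + 4) + (8/7)/(u - 10)


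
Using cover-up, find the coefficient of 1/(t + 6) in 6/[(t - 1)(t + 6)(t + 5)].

Cover (t + 6), set t=-6: 6/[(-6 - 1)(-6 + 5)] = 6/7


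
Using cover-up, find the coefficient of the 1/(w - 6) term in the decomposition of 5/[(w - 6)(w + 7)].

Cover (w - 6), set w=6: 5/((w + 7) at w=6) = 5/(13) = 5/13


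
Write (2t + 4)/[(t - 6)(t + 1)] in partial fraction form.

At t=6: P = (2·6 + 4)/(6 + 1) = 16/7. At t=-1: Q = (2·(-1) + 4)/(-1 - 6) = -2/7
Result: (16/7)/(t - 6) - (2/7)/(t + 1)


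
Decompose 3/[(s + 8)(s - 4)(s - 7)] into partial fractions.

Using cover-up method: P = 1/60, Q = -1/12, R = 1/15
Result: (1/60)/(s + 8) - (1/12)/(s - 4) + (1/15)/(s - 7)


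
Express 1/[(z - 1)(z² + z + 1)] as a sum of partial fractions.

Cover-up at z = 1: A = 1/(1² + 1·1 + 1) = 1/3. Then B = -A = -1/3, C = -A·(1 + 1) = -2/3
Result: (1/3)/(z - 1) - ((1/3)z + 2/3)/(z² + z + 1)


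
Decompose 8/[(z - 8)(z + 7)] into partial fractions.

8/(z - 8)(z + 7) = P/(z - 8) + Q/(z + 7). P = 8/(8 + 7) = 8/15, Q = 8/(-7 - 8) = -8/15
Result: (8/15)/(z - 8) - (8/15)/(z + 7)


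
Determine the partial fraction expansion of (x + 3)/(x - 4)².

(x + 3) = α(x - 4) + β. At x = 4: β = 1·4 + 3 = 7. Coeff of x: α = 1
Result: 1/(x - 4) + 7/(x - 4)²


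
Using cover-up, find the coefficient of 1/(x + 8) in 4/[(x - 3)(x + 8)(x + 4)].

Cover (x + 8), set x=-8: 4/[(-8 - 3)(-8 + 4)] = 1/11


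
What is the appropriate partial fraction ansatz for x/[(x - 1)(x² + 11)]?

Linear + irreducible quadratic: α/(x - 1) + (βx + γ)/(x² + 11)


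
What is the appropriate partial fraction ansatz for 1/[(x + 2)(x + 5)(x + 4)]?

Three distinct linear factors: P/(x + 2) + Q/(x + 5) + R/(x + 4)


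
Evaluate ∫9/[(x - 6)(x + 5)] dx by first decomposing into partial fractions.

Decompose: 9/[(x - 6)(x + 5)] = (9/11)/(x - 6) - (9/11)/(x + 5). Integrate each term: (9/11) ln|(x - 6)| - (9/11) ln|(x + 5)| + C


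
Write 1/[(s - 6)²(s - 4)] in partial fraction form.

Cover-up at s=4: R = 1/(4 - 6)² = 1/4. Cover-up at s=6: Q = 1/(6 - 4) = 1/2. Comparing s² coeff: P = -R = -1/4
Result: (-1/4)/(s - 6) + (1/2)/(s - 6)² + (1/4)/(s - 4)


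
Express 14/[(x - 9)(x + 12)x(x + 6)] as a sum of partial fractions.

Using Heaviside cover-up: (2/405)/(x - 9) - (1/108)/(x + 12) - (7/324)/x + (7/270)/(x + 6)


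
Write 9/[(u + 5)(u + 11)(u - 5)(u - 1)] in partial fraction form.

Using Heaviside cover-up: (1/40)/(u + 5) - (1/128)/(u + 11) + (9/640)/(u - 5) - (1/32)/(u - 1)


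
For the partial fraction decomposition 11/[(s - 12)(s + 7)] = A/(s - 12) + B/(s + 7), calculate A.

Cover-up at s = 12: A = 11/(12 + 7) = 11/19


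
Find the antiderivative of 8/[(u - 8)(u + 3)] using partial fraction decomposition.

Decompose: 8/[(u - 8)(u + 3)] = (8/11)/(u - 8) - (8/11)/(u + 3). Integrate each term: (8/11) ln|(u - 8)| - (8/11) ln|(u + 3)| + C


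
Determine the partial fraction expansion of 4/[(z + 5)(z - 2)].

4/(z + 5)(z - 2) = P/(z + 5) + Q/(z - 2). P = 4/(-5 - 2) = -4/7, Q = 4/(2 + 5) = 4/7
Result: (-4/7)/(z + 5) + (4/7)/(z - 2)


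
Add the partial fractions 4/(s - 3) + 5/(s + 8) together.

Common denominator (s - 3)(s + 8). Numerator: 4(s + 8) + 5(s - 3) = (4s + 32) + (5s - 15) = 9s + 17
Result: (9s + 17)/[(s - 3)(s + 8)]


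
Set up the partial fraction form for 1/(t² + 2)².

Repeated quadratic factor: (Pt + Q)/(t² + 2) + (Rt + S)/(t² + 2)²


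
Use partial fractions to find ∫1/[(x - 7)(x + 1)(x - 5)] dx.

Cover-up: P = 1/16, Q = 1/48, R = -1/12. Decomposition: (1/16)/(x - 7) + (1/48)/(x + 1) - (1/12)/(x - 5). Integrate each term: (1/16) ln|(x - 7)| + (1/48) ln|(x + 1)| - (1/12) ln|(x - 5)| + C


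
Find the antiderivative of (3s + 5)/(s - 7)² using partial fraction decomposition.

Decompose: A = 3, B = 3·7 + 5 = 26, so (3s + 5)/(s - 7)² = 3/(s - 7) + 26/(s - 7)². Integrate: ∫ A/(s - 7) ds = 3 ln|(s - 7)|; ∫ B/(s - 7)² ds = -26/(s - 7). Sum: 3 ln|(s - 7)| - 26/(s - 7) + C


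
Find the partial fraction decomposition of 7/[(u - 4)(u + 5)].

7/(u - 4)(u + 5) = α/(u - 4) + β/(u + 5). α = 7/(4 + 5) = 7/9, β = 7/(-5 - 4) = -7/9
Result: (7/9)/(u - 4) - (7/9)/(u + 5)


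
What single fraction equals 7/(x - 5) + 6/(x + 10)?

Common denominator (x - 5)(x + 10). Numerator: 7(x + 10) + 6(x - 5) = (7x + 70) + (6x - 30) = 13x + 40
Result: (13x + 40)/[(x - 5)(x + 10)]


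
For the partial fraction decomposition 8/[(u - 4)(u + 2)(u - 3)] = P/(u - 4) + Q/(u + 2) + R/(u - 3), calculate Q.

Cover-up at u = -2: Q = 8/[(-2 - 4)(-2 - 3)] = 8/[(-6)(-5)] = 8/30 = 4/15


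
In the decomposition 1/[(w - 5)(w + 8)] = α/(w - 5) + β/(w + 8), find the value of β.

Cover-up at w = -8: β = 1/(-8 - 5) = -1/13


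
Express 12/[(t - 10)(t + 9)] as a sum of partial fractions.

12/(t - 10)(t + 9) = P/(t - 10) + Q/(t + 9). P = 12/(10 + 9) = 12/19, Q = 12/(-9 - 10) = -12/19
Result: (12/19)/(t - 10) - (12/19)/(t + 9)


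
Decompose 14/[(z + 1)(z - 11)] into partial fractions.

14/(z + 1)(z - 11) = A/(z + 1) + B/(z - 11). A = 14/(-1 - 11) = -7/6, B = 14/(11 + 1) = 7/6
Result: (-7/6)/(z + 1) + (7/6)/(z - 11)


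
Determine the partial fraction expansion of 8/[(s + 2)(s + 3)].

8/(s + 2)(s + 3) = P/(s + 2) + Q/(s + 3). P = 8/(-2 + 3) = 8, Q = 8/(-3 + 2) = -8
Result: 8/(s + 2) - 8/(s + 3)


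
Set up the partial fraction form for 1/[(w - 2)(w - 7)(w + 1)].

Three distinct linear factors: A/(w - 2) + B/(w - 7) + C/(w + 1)


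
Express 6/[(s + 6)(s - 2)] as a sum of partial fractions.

6/(s + 6)(s - 2) = A/(s + 6) + B/(s - 2). A = 6/(-6 - 2) = -3/4, B = 6/(2 + 6) = 3/4
Result: (-3/4)/(s + 6) + (3/4)/(s - 2)


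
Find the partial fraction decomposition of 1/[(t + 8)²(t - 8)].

Cover-up at t=8: C = 1/(8 + 8)² = 1/256. Cover-up at t=-8: B = 1/(-8 - 8) = -1/16. Comparing t² coeff: A = -C = -1/256
Result: (-1/256)/(t + 8) - (1/16)/(t + 8)² + (1/256)/(t - 8)


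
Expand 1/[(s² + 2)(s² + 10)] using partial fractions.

Coefficient matching gives α = γ = 0, β = 1/(10-2) = 1/8, δ = -β = -1/8
Result: (1/8)/(s² + 2) - (1/8)/(s² + 10)


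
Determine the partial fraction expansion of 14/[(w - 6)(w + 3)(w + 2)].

Using cover-up method: A = 7/36, B = 14/9, C = -7/4
Result: (7/36)/(w - 6) + (14/9)/(w + 3) - (7/4)/(w + 2)


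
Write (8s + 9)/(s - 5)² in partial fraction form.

(8s + 9) = P(s - 5) + Q. At s = 5: Q = 8·5 + 9 = 49. Coeff of s: P = 8
Result: 8/(s - 5) + 49/(s - 5)²


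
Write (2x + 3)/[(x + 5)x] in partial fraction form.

At x=-5: A = (2·(-5) + 3)/(-5 - 0) = 7/5. At x=0: B = (2·0 + 3)/(0 + 5) = 3/5
Result: (7/5)/(x + 5) + (3/5)/x


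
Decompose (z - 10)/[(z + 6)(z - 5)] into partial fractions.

At z=-6: α = (1·(-6) - 10)/(-6 - 5) = 16/11. At z=5: β = (1·5 - 10)/(5 + 6) = -5/11
Result: (16/11)/(z + 6) - (5/11)/(z - 5)


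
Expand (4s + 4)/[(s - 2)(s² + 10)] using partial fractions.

At s=2: α = (4·2 + 4)/(2² + 10) = 6/7. β = -α = -6/7, γ = 4 - 2·α = 16/7
Result: (6/7)/(s - 2) - ((6/7)s - 16/7)/(s² + 10)


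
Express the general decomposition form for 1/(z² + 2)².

Repeated quadratic factor: (Pz + Q)/(z² + 2) + (Rz + S)/(z² + 2)²


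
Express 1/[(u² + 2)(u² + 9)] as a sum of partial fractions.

Coefficient matching gives A = C = 0, B = 1/(9-2) = 1/7, D = -B = -1/7
Result: (1/7)/(u² + 2) - (1/7)/(u² + 9)


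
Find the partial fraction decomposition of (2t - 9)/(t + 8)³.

(2t - 9) = A(t + 8)² + B(t + 8) + C. At t = -8: C = 2·(-8) - 9 = -25. Coefficients: A = 0, B = 2
Result: 2/(t + 8)² - 25/(t + 8)³


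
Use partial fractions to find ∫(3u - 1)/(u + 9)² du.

Decompose: P = 3, Q = 3·(-9) - 1 = -28, so (3u - 1)/(u + 9)² = 3/(u + 9) - 28/(u + 9)². Integrate: ∫ P/(u + 9) du = 3 ln|(u + 9)|; ∫ Q/(u + 9)² du = 28/(u + 9). Sum: 3 ln|(u + 9)| + 28/(u + 9) + C


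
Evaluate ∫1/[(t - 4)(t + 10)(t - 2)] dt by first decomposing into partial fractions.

Cover-up: α = 1/28, β = 1/168, γ = -1/24. Decomposition: (1/28)/(t - 4) + (1/168)/(t + 10) - (1/24)/(t - 2). Integrate each term: (1/28) ln|(t - 4)| + (1/168) ln|(t + 10)| - (1/24) ln|(t - 2)| + C


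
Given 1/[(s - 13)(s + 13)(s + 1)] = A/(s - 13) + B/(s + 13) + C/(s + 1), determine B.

Cover-up at s = -13: B = 1/[(-13 - 13)(-13 + 1)] = 1/[(-26)(-12)] = 1/312


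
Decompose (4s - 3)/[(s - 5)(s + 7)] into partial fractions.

At s=5: P = (4·5 - 3)/(5 + 7) = 17/12. At s=-7: Q = (4·(-7) - 3)/(-7 - 5) = 31/12
Result: (17/12)/(s - 5) + (31/12)/(s + 7)


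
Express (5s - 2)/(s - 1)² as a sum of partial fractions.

(5s - 2) = P(s - 1) + Q. At s = 1: Q = 5·1 - 2 = 3. Coeff of s: P = 5
Result: 5/(s - 1) + 3/(s - 1)²


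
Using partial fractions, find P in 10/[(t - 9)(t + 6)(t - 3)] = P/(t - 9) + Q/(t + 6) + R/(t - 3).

Cover-up at t = 9: P = 10/[(9 + 6)(9 - 3)] = 10/[(15)(6)] = 10/90 = 1/9


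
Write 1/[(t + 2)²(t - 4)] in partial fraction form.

Cover-up at t=4: γ = 1/(4 + 2)² = 1/36. Cover-up at t=-2: β = 1/(-2 - 4) = -1/6. Comparing t² coeff: α = -γ = -1/36
Result: (-1/36)/(t + 2) - (1/6)/(t + 2)² + (1/36)/(t - 4)


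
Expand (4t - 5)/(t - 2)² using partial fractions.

(4t - 5) = P(t - 2) + Q. At t = 2: Q = 4·2 - 5 = 3. Coeff of t: P = 4
Result: 4/(t - 2) + 3/(t - 2)²


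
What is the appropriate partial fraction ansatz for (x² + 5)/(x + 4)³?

Repeated linear factor (power 3): P/(x + 4) + Q/(x + 4)² + R/(x + 4)³


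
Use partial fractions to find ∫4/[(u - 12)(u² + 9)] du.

Cover-up at u=12: P = 4/(12²+9) = 4/153. Coeff matching: Q = -4/153, R = -16/51. Decomposition: (4/153)/(u - 12) - ((4/153)u + 16/51)/(u² + 9). Integrate: linear → ln, quadratic → (1/2)ln + arctan: (4/153) ln|(u - 12)| - (2/153) ln(u² + 9) - (16/153) arctan(u/3) + C


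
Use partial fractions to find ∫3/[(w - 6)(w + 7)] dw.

Decompose: 3/[(w - 6)(w + 7)] = (3/13)/(w - 6) - (3/13)/(w + 7). Integrate each term: (3/13) ln|(w - 6)| - (3/13) ln|(w + 7)| + C


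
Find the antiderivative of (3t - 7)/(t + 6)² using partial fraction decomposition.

Decompose: P = 3, Q = 3·(-6) - 7 = -25, so (3t - 7)/(t + 6)² = 3/(t + 6) - 25/(t + 6)². Integrate: ∫ P/(t + 6) dt = 3 ln|(t + 6)|; ∫ Q/(t + 6)² dt = 25/(t + 6). Sum: 3 ln|(t + 6)| + 25/(t + 6) + C


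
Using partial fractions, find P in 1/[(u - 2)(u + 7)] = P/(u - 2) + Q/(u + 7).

Cover-up at u = 2: P = 1/(2 + 7) = 1/9


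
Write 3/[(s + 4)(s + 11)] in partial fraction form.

3/(s + 4)(s + 11) = P/(s + 4) + Q/(s + 11). P = 3/(-4 + 11) = 3/7, Q = 3/(-11 + 4) = -3/7
Result: (3/7)/(s + 4) - (3/7)/(s + 11)


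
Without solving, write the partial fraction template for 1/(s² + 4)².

Repeated quadratic factor: (As + B)/(s² + 4) + (Cs + D)/(s² + 4)²


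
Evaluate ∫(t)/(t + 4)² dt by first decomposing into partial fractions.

Decompose: P = 1, Q = 1·(-4) + 0 = -4, so (t)/(t + 4)² = 1/(t + 4) - 4/(t + 4)². Integrate: ∫ P/(t + 4) dt = ln|(t + 4)|; ∫ Q/(t + 4)² dt = 4/(t + 4). Sum: ln|(t + 4)| + 4/(t + 4) + C


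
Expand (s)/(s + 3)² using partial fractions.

(s) = α(s + 3) + β. At s = -3: β = 1·(-3) + 0 = -3. Coeff of s: α = 1
Result: 1/(s + 3) - 3/(s + 3)²


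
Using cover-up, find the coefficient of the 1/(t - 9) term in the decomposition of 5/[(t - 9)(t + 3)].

Cover (t - 9), set t=9: 5/((t + 3) at t=9) = 5/(12) = 5/12


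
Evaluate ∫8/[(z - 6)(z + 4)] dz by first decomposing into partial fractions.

Decompose: 8/[(z - 6)(z + 4)] = (4/5)/(z - 6) - (4/5)/(z + 4). Integrate each term: (4/5) ln|(z - 6)| - (4/5) ln|(z + 4)| + C


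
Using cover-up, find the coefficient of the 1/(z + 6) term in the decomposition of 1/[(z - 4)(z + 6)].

Cover (z + 6), set z=-6: 1/((z - 4) at z=-6) = 1/(-10) = -1/10


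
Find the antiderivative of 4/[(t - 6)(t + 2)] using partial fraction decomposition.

Decompose: 4/[(t - 6)(t + 2)] = (1/2)/(t - 6) - (1/2)/(t + 2). Integrate each term: (1/2) ln|(t - 6)| - (1/2) ln|(t + 2)| + C


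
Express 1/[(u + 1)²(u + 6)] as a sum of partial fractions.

Cover-up at u=-6: γ = 1/(-6 + 1)² = 1/25. Cover-up at u=-1: β = 1/(-1 + 6) = 1/5. Comparing u² coeff: α = -γ = -1/25
Result: (-1/25)/(u + 1) + (1/5)/(u + 1)² + (1/25)/(u + 6)


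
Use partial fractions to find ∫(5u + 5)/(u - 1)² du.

Decompose: A = 5, B = 5·1 + 5 = 10, so (5u + 5)/(u - 1)² = 5/(u - 1) + 10/(u - 1)². Integrate: ∫ A/(u - 1) du = 5 ln|(u - 1)|; ∫ B/(u - 1)² du = -10/(u - 1). Sum: 5 ln|(u - 1)| - 10/(u - 1) + C


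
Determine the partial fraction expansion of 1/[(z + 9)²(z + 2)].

Cover-up at z=-2: R = 1/(-2 + 9)² = 1/49. Cover-up at z=-9: Q = 1/(-9 + 2) = -1/7. Comparing z² coeff: P = -R = -1/49
Result: (-1/49)/(z + 9) - (1/7)/(z + 9)² + (1/49)/(z + 2)


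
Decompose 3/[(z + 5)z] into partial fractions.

3/(z + 5)z = A/(z + 5) + B/z. A = 3/(-5 - 0) = -3/5, B = 3/(0 + 5) = 3/5
Result: (-3/5)/(z + 5) + (3/5)/z


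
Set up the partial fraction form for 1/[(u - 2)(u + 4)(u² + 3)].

Two linear + quadratic: A/(u - 2) + B/(u + 4) + (Cu + D)/(u² + 3)


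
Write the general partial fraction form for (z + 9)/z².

Repeated linear factor: A/z + B/z²


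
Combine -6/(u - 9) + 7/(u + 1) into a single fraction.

Common denominator (u - 9)(u + 1). Numerator: -6(u + 1) + 7(u - 9) = (-6u - 6) + (7u - 63) = u - 69
Result: (u - 69)/[(u - 9)(u + 1)]


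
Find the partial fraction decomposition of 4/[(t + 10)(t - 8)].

4/(t + 10)(t - 8) = A/(t + 10) + B/(t - 8). A = 4/(-10 - 8) = -2/9, B = 4/(8 + 10) = 2/9
Result: (-2/9)/(t + 10) + (2/9)/(t - 8)


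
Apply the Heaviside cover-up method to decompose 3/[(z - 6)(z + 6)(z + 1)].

Cover (z - 6), z=6: α = 3/[(6 + 6)(6 + 1)] = 1/28. Cover (z + 6), z=-6: β = 3/[(-6 - 6)(-6 + 1)] = 1/20. Cover (z + 1), z=-1: γ = 3/[(-1 - 6)(-1 + 6)] = -3/35.
Result: (1/28)/(z - 6) + (1/20)/(z + 6) - (3/35)/(z + 1)


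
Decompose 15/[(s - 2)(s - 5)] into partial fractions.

15/(s - 2)(s - 5) = P/(s - 2) + Q/(s - 5). P = 15/(2 - 5) = -5, Q = 15/(5 - 2) = 5
Result: -5/(s - 2) + 5/(s - 5)


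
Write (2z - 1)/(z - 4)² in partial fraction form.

(2z - 1) = α(z - 4) + β. At z = 4: β = 2·4 - 1 = 7. Coeff of z: α = 2
Result: 2/(z - 4) + 7/(z - 4)²


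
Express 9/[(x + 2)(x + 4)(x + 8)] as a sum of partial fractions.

Using cover-up method: A = 3/4, B = -9/8, C = 3/8
Result: (3/4)/(x + 2) - (9/8)/(x + 4) + (3/8)/(x + 8)


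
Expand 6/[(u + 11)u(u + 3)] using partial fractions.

Using cover-up method: P = 3/44, Q = 2/11, R = -1/4
Result: (3/44)/(u + 11) + (2/11)/u - (1/4)/(u + 3)


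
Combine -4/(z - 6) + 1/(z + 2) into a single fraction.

Common denominator (z - 6)(z + 2). Numerator: -4(z + 2) + 1(z - 6) = (-4z - 8) + (z - 6) = -3z - 14
Result: (-3z - 14)/[(z - 6)(z + 2)]


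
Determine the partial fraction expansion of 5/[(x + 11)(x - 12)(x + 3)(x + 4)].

Using Heaviside cover-up: (-5/1288)/(x + 11) + (1/1104)/(x - 12) - (1/24)/(x + 3) + (5/112)/(x + 4)


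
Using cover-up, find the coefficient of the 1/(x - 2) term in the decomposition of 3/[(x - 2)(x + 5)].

Cover (x - 2), set x=2: 3/((x + 5) at x=2) = 3/(7) = 3/7


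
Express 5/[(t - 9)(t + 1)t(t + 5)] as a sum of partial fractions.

Using Heaviside cover-up: (1/252)/(t - 9) + (1/8)/(t + 1) - (1/9)/t - (1/56)/(t + 5)


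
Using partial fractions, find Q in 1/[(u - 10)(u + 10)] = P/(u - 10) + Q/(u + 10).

Cover-up at u = -10: Q = 1/(-10 - 10) = -1/20


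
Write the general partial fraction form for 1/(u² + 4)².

Repeated quadratic factor: (Pu + Q)/(u² + 4) + (Ru + S)/(u² + 4)²


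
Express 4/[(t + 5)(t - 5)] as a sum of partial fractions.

4/(t + 5)(t - 5) = P/(t + 5) + Q/(t - 5). P = 4/(-5 - 5) = -2/5, Q = 4/(5 + 5) = 2/5
Result: (-2/5)/(t + 5) + (2/5)/(t - 5)


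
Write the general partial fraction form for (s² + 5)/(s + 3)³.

Repeated linear factor (power 3): A/(s + 3) + B/(s + 3)² + C/(s + 3)³


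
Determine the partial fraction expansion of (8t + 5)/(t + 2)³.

(8t + 5) = P(t + 2)² + Q(t + 2) + R. At t = -2: R = 8·(-2) + 5 = -11. Coefficients: P = 0, Q = 8
Result: 8/(t + 2)² - 11/(t + 2)³


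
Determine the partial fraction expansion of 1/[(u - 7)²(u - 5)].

Cover-up at u=5: C = 1/(5 - 7)² = 1/4. Cover-up at u=7: B = 1/(7 - 5) = 1/2. Comparing u² coeff: A = -C = -1/4
Result: (-1/4)/(u - 7) + (1/2)/(u - 7)² + (1/4)/(u - 5)


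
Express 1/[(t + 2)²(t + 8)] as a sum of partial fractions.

Cover-up at t=-8: γ = 1/(-8 + 2)² = 1/36. Cover-up at t=-2: β = 1/(-2 + 8) = 1/6. Comparing t² coeff: α = -γ = -1/36
Result: (-1/36)/(t + 2) + (1/6)/(t + 2)² + (1/36)/(t + 8)


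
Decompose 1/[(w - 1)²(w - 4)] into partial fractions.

Cover-up at w=4: R = 1/(4 - 1)² = 1/9. Cover-up at w=1: Q = 1/(1 - 4) = -1/3. Comparing w² coeff: P = -R = -1/9
Result: (-1/9)/(w - 1) - (1/3)/(w - 1)² + (1/9)/(w - 4)


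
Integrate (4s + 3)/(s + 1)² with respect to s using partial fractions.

Decompose: α = 4, β = 4·(-1) + 3 = -1, so (4s + 3)/(s + 1)² = 4/(s + 1) - 1/(s + 1)². Integrate: ∫ α/(s + 1) ds = 4 ln|(s + 1)|; ∫ β/(s + 1)² ds = 1/(s + 1). Sum: 4 ln|(s + 1)| + 1/(s + 1) + C


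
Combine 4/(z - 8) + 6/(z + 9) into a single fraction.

Common denominator (z - 8)(z + 9). Numerator: 4(z + 9) + 6(z - 8) = (4z + 36) + (6z - 48) = 10z - 12
Result: (10z - 12)/[(z - 8)(z + 9)]


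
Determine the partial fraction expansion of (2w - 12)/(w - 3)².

(2w - 12) = A(w - 3) + B. At w = 3: B = 2·3 - 12 = -6. Coeff of w: A = 2
Result: 2/(w - 3) - 6/(w - 3)²


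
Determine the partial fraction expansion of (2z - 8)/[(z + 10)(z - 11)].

At z=-10: P = (2·(-10) - 8)/(-10 - 11) = 4/3. At z=11: Q = (2·11 - 8)/(11 + 10) = 2/3
Result: (4/3)/(z + 10) + (2/3)/(z - 11)


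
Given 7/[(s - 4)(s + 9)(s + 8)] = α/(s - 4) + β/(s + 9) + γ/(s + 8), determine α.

Cover-up at s = 4: α = 7/[(4 + 9)(4 + 8)] = 7/[(13)(12)] = 7/156


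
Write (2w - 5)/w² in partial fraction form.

(2w - 5) = αw + β. At w = 0: β = 2·0 - 5 = -5. Coeff of w: α = 2
Result: 2/w - 5/w²


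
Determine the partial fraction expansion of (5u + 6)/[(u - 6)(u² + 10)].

At u=6: α = (5·6 + 6)/(6² + 10) = 18/23. β = -α = -18/23, γ = 5 - 6·α = 7/23
Result: (18/23)/(u - 6) - ((18/23)u - 7/23)/(u² + 10)


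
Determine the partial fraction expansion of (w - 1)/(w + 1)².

(w - 1) = α(w + 1) + β. At w = -1: β = 1·(-1) - 1 = -2. Coeff of w: α = 1
Result: 1/(w + 1) - 2/(w + 1)²


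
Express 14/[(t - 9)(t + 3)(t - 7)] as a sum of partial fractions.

Using cover-up method: A = 7/12, B = 7/60, C = -7/10
Result: (7/12)/(t - 9) + (7/60)/(t + 3) - (7/10)/(t - 7)


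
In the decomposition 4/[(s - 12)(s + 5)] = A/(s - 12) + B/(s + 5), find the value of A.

Cover-up at s = 12: A = 4/(12 + 5) = 4/17


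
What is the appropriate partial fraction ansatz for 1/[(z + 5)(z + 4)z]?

Three distinct linear factors: P/(z + 5) + Q/(z + 4) + R/z


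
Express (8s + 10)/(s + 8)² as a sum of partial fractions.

(8s + 10) = α(s + 8) + β. At s = -8: β = 8·(-8) + 10 = -54. Coeff of s: α = 8
Result: 8/(s + 8) - 54/(s + 8)²


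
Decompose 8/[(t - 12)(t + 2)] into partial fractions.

8/(t - 12)(t + 2) = A/(t - 12) + B/(t + 2). A = 8/(12 + 2) = 4/7, B = 8/(-2 - 12) = -4/7
Result: (4/7)/(t - 12) - (4/7)/(t + 2)


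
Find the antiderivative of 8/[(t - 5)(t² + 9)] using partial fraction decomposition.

Cover-up at t=5: α = 8/(5²+9) = 4/17. Coeff matching: β = -4/17, γ = -20/17. Decomposition: (4/17)/(t - 5) - ((4/17)t + 20/17)/(t² + 9). Integrate: linear → ln, quadratic → (1/2)ln + arctan: (4/17) ln|(t - 5)| - (2/17) ln(t² + 9) - (20/51) arctan(t/3) + C


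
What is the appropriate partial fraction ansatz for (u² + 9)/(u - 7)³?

Repeated linear factor (power 3): A/(u - 7) + B/(u - 7)² + C/(u - 7)³


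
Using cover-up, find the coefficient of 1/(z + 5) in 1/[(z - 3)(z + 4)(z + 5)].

Cover (z + 5), set z=-5: 1/[(-5 - 3)(-5 + 4)] = 1/8


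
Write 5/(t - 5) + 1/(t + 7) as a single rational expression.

Common denominator (t - 5)(t + 7). Numerator: 5(t + 7) + 1(t - 5) = (5t + 35) + (t - 5) = 6t + 30
Result: (6t + 30)/[(t - 5)(t + 7)]


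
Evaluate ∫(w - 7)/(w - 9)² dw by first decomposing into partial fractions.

Decompose: α = 1, β = 1·9 - 7 = 2, so (w - 7)/(w - 9)² = 1/(w - 9) + 2/(w - 9)². Integrate: ∫ α/(w - 9) dw = ln|(w - 9)|; ∫ β/(w - 9)² dw = -2/(w - 9). Sum: ln|(w - 9)| - 2/(w - 9) + C


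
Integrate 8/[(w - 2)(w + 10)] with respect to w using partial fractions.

Decompose: 8/[(w - 2)(w + 10)] = (2/3)/(w - 2) - (2/3)/(w + 10). Integrate each term: (2/3) ln|(w - 2)| - (2/3) ln|(w + 10)| + C


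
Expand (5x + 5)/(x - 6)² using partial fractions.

(5x + 5) = A(x - 6) + B. At x = 6: B = 5·6 + 5 = 35. Coeff of x: A = 5
Result: 5/(x - 6) + 35/(x - 6)²


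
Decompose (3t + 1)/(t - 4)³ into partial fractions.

(3t + 1) = α(t - 4)² + β(t - 4) + γ. At t = 4: γ = 3·4 + 1 = 13. Coefficients: α = 0, β = 3
Result: 3/(t - 4)² + 13/(t - 4)³


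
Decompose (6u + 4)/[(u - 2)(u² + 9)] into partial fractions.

At u=2: A = (6·2 + 4)/(2² + 9) = 16/13. B = -A = -16/13, C = 6 - 2·A = 46/13
Result: (16/13)/(u - 2) - ((16/13)u - 46/13)/(u² + 9)


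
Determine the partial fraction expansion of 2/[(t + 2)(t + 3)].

2/(t + 2)(t + 3) = α/(t + 2) + β/(t + 3). α = 2/(-2 + 3) = 2, β = 2/(-3 + 2) = -2
Result: 2/(t + 2) - 2/(t + 3)


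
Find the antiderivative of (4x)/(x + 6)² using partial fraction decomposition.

Decompose: α = 4, β = 4·(-6) + 0 = -24, so (4x)/(x + 6)² = 4/(x + 6) - 24/(x + 6)². Integrate: ∫ α/(x + 6) dx = 4 ln|(x + 6)|; ∫ β/(x + 6)² dx = 24/(x + 6). Sum: 4 ln|(x + 6)| + 24/(x + 6) + C


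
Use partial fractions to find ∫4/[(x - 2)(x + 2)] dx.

Decompose: 4/[(x - 2)(x + 2)] = 1/(x - 2) - 1/(x + 2). Integrate each term: ln|(x - 2)| - ln|(x + 2)| + C


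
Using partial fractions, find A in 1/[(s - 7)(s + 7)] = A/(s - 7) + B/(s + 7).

Cover-up at s = 7: A = 1/(7 + 7) = 1/14


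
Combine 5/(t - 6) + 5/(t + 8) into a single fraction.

Common denominator (t - 6)(t + 8). Numerator: 5(t + 8) + 5(t - 6) = (5t + 40) + (5t - 30) = 10t + 10
Result: (10t + 10)/[(t - 6)(t + 8)]


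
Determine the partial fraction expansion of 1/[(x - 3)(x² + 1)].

Cover-up at x = 3: α = 1/(3² + 1) = 1/10. Then β = -α = -1/10, γ = -α·(0 + 3) = -3/10
Result: (1/10)/(x - 3) - ((1/10)x + 3/10)/(x² + 1)


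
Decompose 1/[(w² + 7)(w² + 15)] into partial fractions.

Coefficient matching gives A = C = 0, B = 1/(15-7) = 1/8, D = -B = -1/8
Result: (1/8)/(w² + 7) - (1/8)/(w² + 15)


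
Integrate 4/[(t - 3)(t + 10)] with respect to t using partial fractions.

Decompose: 4/[(t - 3)(t + 10)] = (4/13)/(t - 3) - (4/13)/(t + 10). Integrate each term: (4/13) ln|(t - 3)| - (4/13) ln|(t + 10)| + C


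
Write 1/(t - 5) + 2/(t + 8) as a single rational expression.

Common denominator (t - 5)(t + 8). Numerator: 1(t + 8) + 2(t - 5) = (t + 8) + (2t - 10) = 3t - 2
Result: (3t - 2)/[(t - 5)(t + 8)]


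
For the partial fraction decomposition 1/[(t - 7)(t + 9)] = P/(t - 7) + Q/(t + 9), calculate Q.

Cover-up at t = -9: Q = 1/(-9 - 7) = -1/16


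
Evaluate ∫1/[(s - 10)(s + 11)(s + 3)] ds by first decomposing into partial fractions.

Cover-up: P = 1/273, Q = 1/168, R = -1/104. Decomposition: (1/273)/(s - 10) + (1/168)/(s + 11) - (1/104)/(s + 3). Integrate each term: (1/273) ln|(s - 10)| + (1/168) ln|(s + 11)| - (1/104) ln|(s + 3)| + C


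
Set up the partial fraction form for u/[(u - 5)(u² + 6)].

Linear + irreducible quadratic: P/(u - 5) + (Qu + R)/(u² + 6)


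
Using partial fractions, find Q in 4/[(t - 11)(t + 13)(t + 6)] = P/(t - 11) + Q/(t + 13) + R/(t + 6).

Cover-up at t = -13: Q = 4/[(-13 - 11)(-13 + 6)] = 4/[(-24)(-7)] = 4/168 = 1/42


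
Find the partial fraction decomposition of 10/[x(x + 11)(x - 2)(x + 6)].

Using Heaviside cover-up: (-5/66)/x - (2/143)/(x + 11) + (5/104)/(x - 2) + (1/24)/(x + 6)


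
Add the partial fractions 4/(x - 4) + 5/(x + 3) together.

Common denominator (x - 4)(x + 3). Numerator: 4(x + 3) + 5(x - 4) = (4x + 12) + (5x - 20) = 9x - 8
Result: (9x - 8)/[(x - 4)(x + 3)]


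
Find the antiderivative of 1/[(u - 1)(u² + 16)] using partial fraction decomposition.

Cover-up at u=1: P = 1/(1²+16) = 1/17. Coeff matching: Q = -1/17, R = -1/17. Decomposition: (1/17)/(u - 1) - ((1/17)u + 1/17)/(u² + 16). Integrate: linear → ln, quadratic → (1/2)ln + arctan: (1/17) ln|(u - 1)| - (1/34) ln(u² + 16) - (1/68) arctan(u/4) + C


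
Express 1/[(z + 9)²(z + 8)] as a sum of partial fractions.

Cover-up at z=-8: R = 1/(-8 + 9)² = 1. Cover-up at z=-9: Q = 1/(-9 + 8) = -1. Comparing z² coeff: P = -R = -1
Result: -1/(z + 9) - 1/(z + 9)² + 1/(z + 8)


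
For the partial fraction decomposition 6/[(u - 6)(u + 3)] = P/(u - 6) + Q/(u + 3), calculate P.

Cover-up at u = 6: P = 6/(6 + 3) = 6/9 = 2/3


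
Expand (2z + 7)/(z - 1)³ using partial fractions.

(2z + 7) = α(z - 1)² + β(z - 1) + γ. At z = 1: γ = 2·1 + 7 = 9. Coefficients: α = 0, β = 2
Result: 2/(z - 1)² + 9/(z - 1)³


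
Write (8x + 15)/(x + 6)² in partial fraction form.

(8x + 15) = P(x + 6) + Q. At x = -6: Q = 8·(-6) + 15 = -33. Coeff of x: P = 8
Result: 8/(x + 6) - 33/(x + 6)²


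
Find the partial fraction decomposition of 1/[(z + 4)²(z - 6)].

Cover-up at z=6: γ = 1/(6 + 4)² = 1/100. Cover-up at z=-4: β = 1/(-4 - 6) = -1/10. Comparing z² coeff: α = -γ = -1/100
Result: (-1/100)/(z + 4) - (1/10)/(z + 4)² + (1/100)/(z - 6)


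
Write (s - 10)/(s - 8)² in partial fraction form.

(s - 10) = A(s - 8) + B. At s = 8: B = 1·8 - 10 = -2. Coeff of s: A = 1
Result: 1/(s - 8) - 2/(s - 8)²


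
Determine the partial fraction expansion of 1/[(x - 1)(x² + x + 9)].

Cover-up at x = 1: α = 1/(1² + 1·1 + 9) = 1/11. Then β = -α = -1/11, γ = -α·(1 + 1) = -2/11
Result: (1/11)/(x - 1) - ((1/11)x + 2/11)/(x² + x + 9)


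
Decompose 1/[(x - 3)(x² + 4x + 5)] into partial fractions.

Cover-up at x = 3: α = 1/(3² + 4·3 + 5) = 1/26. Then β = -α = -1/26, γ = -α·(4 + 3) = -7/26
Result: (1/26)/(x - 3) - ((1/26)x + 7/26)/(x² + 4x + 5)
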